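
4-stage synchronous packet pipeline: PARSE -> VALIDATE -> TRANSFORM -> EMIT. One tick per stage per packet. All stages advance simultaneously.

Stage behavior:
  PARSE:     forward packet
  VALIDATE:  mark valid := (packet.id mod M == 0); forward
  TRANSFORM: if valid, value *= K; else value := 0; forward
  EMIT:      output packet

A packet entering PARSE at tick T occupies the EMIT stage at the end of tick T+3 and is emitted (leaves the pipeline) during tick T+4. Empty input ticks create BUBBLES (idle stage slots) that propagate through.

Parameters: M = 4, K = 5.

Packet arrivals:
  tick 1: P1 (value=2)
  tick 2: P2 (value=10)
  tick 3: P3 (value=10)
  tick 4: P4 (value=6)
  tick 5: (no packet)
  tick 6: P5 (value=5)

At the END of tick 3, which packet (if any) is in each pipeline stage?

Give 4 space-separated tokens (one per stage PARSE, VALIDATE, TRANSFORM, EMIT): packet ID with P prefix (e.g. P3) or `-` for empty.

Tick 1: [PARSE:P1(v=2,ok=F), VALIDATE:-, TRANSFORM:-, EMIT:-] out:-; in:P1
Tick 2: [PARSE:P2(v=10,ok=F), VALIDATE:P1(v=2,ok=F), TRANSFORM:-, EMIT:-] out:-; in:P2
Tick 3: [PARSE:P3(v=10,ok=F), VALIDATE:P2(v=10,ok=F), TRANSFORM:P1(v=0,ok=F), EMIT:-] out:-; in:P3
At end of tick 3: ['P3', 'P2', 'P1', '-']

Answer: P3 P2 P1 -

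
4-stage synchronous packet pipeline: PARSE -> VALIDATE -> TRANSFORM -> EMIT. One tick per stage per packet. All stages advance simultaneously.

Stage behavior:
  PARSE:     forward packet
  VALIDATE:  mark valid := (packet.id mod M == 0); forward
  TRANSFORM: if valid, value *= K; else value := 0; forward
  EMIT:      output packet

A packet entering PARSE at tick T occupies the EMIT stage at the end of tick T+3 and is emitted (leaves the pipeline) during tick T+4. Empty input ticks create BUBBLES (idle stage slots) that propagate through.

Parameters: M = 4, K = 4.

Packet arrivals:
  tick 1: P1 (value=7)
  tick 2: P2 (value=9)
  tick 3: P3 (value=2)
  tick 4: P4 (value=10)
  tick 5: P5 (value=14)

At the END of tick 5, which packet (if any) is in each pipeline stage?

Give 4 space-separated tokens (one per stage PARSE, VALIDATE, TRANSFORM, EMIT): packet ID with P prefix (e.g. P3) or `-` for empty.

Tick 1: [PARSE:P1(v=7,ok=F), VALIDATE:-, TRANSFORM:-, EMIT:-] out:-; in:P1
Tick 2: [PARSE:P2(v=9,ok=F), VALIDATE:P1(v=7,ok=F), TRANSFORM:-, EMIT:-] out:-; in:P2
Tick 3: [PARSE:P3(v=2,ok=F), VALIDATE:P2(v=9,ok=F), TRANSFORM:P1(v=0,ok=F), EMIT:-] out:-; in:P3
Tick 4: [PARSE:P4(v=10,ok=F), VALIDATE:P3(v=2,ok=F), TRANSFORM:P2(v=0,ok=F), EMIT:P1(v=0,ok=F)] out:-; in:P4
Tick 5: [PARSE:P5(v=14,ok=F), VALIDATE:P4(v=10,ok=T), TRANSFORM:P3(v=0,ok=F), EMIT:P2(v=0,ok=F)] out:P1(v=0); in:P5
At end of tick 5: ['P5', 'P4', 'P3', 'P2']

Answer: P5 P4 P3 P2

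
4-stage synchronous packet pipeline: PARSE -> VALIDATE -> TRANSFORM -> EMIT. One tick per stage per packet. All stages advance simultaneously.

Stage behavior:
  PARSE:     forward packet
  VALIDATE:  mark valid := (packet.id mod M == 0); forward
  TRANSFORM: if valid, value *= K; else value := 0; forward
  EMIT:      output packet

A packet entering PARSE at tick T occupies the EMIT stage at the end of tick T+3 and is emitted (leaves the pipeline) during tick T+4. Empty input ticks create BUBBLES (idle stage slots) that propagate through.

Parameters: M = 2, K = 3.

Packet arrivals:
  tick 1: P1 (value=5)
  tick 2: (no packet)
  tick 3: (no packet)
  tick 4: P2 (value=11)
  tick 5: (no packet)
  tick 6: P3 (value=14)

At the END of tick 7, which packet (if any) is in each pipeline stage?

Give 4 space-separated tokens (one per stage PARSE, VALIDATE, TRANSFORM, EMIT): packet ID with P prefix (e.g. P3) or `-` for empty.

Tick 1: [PARSE:P1(v=5,ok=F), VALIDATE:-, TRANSFORM:-, EMIT:-] out:-; in:P1
Tick 2: [PARSE:-, VALIDATE:P1(v=5,ok=F), TRANSFORM:-, EMIT:-] out:-; in:-
Tick 3: [PARSE:-, VALIDATE:-, TRANSFORM:P1(v=0,ok=F), EMIT:-] out:-; in:-
Tick 4: [PARSE:P2(v=11,ok=F), VALIDATE:-, TRANSFORM:-, EMIT:P1(v=0,ok=F)] out:-; in:P2
Tick 5: [PARSE:-, VALIDATE:P2(v=11,ok=T), TRANSFORM:-, EMIT:-] out:P1(v=0); in:-
Tick 6: [PARSE:P3(v=14,ok=F), VALIDATE:-, TRANSFORM:P2(v=33,ok=T), EMIT:-] out:-; in:P3
Tick 7: [PARSE:-, VALIDATE:P3(v=14,ok=F), TRANSFORM:-, EMIT:P2(v=33,ok=T)] out:-; in:-
At end of tick 7: ['-', 'P3', '-', 'P2']

Answer: - P3 - P2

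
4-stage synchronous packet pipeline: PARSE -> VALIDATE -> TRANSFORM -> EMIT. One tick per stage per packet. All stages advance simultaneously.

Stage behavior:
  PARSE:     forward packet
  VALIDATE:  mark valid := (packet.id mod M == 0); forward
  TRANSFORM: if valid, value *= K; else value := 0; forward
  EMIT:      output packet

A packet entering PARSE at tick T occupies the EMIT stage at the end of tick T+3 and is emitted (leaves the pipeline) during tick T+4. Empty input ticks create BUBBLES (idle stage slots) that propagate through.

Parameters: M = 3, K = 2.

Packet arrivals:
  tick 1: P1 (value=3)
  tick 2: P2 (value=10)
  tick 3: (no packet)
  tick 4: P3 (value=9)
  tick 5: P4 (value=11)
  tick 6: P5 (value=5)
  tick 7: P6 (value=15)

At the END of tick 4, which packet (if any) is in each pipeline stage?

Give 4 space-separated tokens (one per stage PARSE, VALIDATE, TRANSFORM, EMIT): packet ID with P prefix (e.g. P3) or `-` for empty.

Tick 1: [PARSE:P1(v=3,ok=F), VALIDATE:-, TRANSFORM:-, EMIT:-] out:-; in:P1
Tick 2: [PARSE:P2(v=10,ok=F), VALIDATE:P1(v=3,ok=F), TRANSFORM:-, EMIT:-] out:-; in:P2
Tick 3: [PARSE:-, VALIDATE:P2(v=10,ok=F), TRANSFORM:P1(v=0,ok=F), EMIT:-] out:-; in:-
Tick 4: [PARSE:P3(v=9,ok=F), VALIDATE:-, TRANSFORM:P2(v=0,ok=F), EMIT:P1(v=0,ok=F)] out:-; in:P3
At end of tick 4: ['P3', '-', 'P2', 'P1']

Answer: P3 - P2 P1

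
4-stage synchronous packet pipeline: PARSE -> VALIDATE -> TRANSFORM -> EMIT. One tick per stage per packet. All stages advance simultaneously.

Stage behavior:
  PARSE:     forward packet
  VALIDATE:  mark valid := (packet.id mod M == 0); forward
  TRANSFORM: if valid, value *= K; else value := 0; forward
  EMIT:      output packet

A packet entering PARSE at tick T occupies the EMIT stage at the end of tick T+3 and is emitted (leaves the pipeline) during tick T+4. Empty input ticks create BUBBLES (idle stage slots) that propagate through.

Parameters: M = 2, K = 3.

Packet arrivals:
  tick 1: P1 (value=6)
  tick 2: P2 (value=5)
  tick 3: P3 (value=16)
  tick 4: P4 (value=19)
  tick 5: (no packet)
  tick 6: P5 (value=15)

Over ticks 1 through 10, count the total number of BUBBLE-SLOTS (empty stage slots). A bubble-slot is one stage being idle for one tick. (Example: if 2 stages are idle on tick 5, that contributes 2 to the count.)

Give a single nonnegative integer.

Tick 1: [PARSE:P1(v=6,ok=F), VALIDATE:-, TRANSFORM:-, EMIT:-] out:-; bubbles=3
Tick 2: [PARSE:P2(v=5,ok=F), VALIDATE:P1(v=6,ok=F), TRANSFORM:-, EMIT:-] out:-; bubbles=2
Tick 3: [PARSE:P3(v=16,ok=F), VALIDATE:P2(v=5,ok=T), TRANSFORM:P1(v=0,ok=F), EMIT:-] out:-; bubbles=1
Tick 4: [PARSE:P4(v=19,ok=F), VALIDATE:P3(v=16,ok=F), TRANSFORM:P2(v=15,ok=T), EMIT:P1(v=0,ok=F)] out:-; bubbles=0
Tick 5: [PARSE:-, VALIDATE:P4(v=19,ok=T), TRANSFORM:P3(v=0,ok=F), EMIT:P2(v=15,ok=T)] out:P1(v=0); bubbles=1
Tick 6: [PARSE:P5(v=15,ok=F), VALIDATE:-, TRANSFORM:P4(v=57,ok=T), EMIT:P3(v=0,ok=F)] out:P2(v=15); bubbles=1
Tick 7: [PARSE:-, VALIDATE:P5(v=15,ok=F), TRANSFORM:-, EMIT:P4(v=57,ok=T)] out:P3(v=0); bubbles=2
Tick 8: [PARSE:-, VALIDATE:-, TRANSFORM:P5(v=0,ok=F), EMIT:-] out:P4(v=57); bubbles=3
Tick 9: [PARSE:-, VALIDATE:-, TRANSFORM:-, EMIT:P5(v=0,ok=F)] out:-; bubbles=3
Tick 10: [PARSE:-, VALIDATE:-, TRANSFORM:-, EMIT:-] out:P5(v=0); bubbles=4
Total bubble-slots: 20

Answer: 20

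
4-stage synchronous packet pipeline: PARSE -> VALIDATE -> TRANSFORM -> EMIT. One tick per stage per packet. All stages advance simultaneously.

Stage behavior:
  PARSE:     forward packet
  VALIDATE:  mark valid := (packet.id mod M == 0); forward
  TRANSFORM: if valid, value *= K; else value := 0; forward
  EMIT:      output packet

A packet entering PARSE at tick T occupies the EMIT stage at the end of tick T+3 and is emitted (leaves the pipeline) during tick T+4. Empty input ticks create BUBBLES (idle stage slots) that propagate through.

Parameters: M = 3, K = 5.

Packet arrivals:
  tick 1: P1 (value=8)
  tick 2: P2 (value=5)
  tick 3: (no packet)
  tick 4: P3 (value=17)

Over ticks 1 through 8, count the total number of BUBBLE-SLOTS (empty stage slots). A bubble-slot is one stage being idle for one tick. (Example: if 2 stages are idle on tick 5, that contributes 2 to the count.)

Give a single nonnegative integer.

Tick 1: [PARSE:P1(v=8,ok=F), VALIDATE:-, TRANSFORM:-, EMIT:-] out:-; bubbles=3
Tick 2: [PARSE:P2(v=5,ok=F), VALIDATE:P1(v=8,ok=F), TRANSFORM:-, EMIT:-] out:-; bubbles=2
Tick 3: [PARSE:-, VALIDATE:P2(v=5,ok=F), TRANSFORM:P1(v=0,ok=F), EMIT:-] out:-; bubbles=2
Tick 4: [PARSE:P3(v=17,ok=F), VALIDATE:-, TRANSFORM:P2(v=0,ok=F), EMIT:P1(v=0,ok=F)] out:-; bubbles=1
Tick 5: [PARSE:-, VALIDATE:P3(v=17,ok=T), TRANSFORM:-, EMIT:P2(v=0,ok=F)] out:P1(v=0); bubbles=2
Tick 6: [PARSE:-, VALIDATE:-, TRANSFORM:P3(v=85,ok=T), EMIT:-] out:P2(v=0); bubbles=3
Tick 7: [PARSE:-, VALIDATE:-, TRANSFORM:-, EMIT:P3(v=85,ok=T)] out:-; bubbles=3
Tick 8: [PARSE:-, VALIDATE:-, TRANSFORM:-, EMIT:-] out:P3(v=85); bubbles=4
Total bubble-slots: 20

Answer: 20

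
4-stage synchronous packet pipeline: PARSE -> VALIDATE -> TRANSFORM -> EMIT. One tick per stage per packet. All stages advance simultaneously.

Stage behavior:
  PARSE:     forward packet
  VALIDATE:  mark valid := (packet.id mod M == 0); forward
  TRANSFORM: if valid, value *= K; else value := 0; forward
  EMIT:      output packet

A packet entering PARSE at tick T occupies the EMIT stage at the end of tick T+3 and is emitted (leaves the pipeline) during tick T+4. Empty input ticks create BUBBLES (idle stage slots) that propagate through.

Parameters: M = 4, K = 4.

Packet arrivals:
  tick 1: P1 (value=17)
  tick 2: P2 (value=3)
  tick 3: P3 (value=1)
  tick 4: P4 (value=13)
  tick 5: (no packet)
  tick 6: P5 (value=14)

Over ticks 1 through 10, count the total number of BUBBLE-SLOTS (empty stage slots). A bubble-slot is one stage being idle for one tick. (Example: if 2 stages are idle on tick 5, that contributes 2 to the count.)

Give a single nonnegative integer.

Tick 1: [PARSE:P1(v=17,ok=F), VALIDATE:-, TRANSFORM:-, EMIT:-] out:-; bubbles=3
Tick 2: [PARSE:P2(v=3,ok=F), VALIDATE:P1(v=17,ok=F), TRANSFORM:-, EMIT:-] out:-; bubbles=2
Tick 3: [PARSE:P3(v=1,ok=F), VALIDATE:P2(v=3,ok=F), TRANSFORM:P1(v=0,ok=F), EMIT:-] out:-; bubbles=1
Tick 4: [PARSE:P4(v=13,ok=F), VALIDATE:P3(v=1,ok=F), TRANSFORM:P2(v=0,ok=F), EMIT:P1(v=0,ok=F)] out:-; bubbles=0
Tick 5: [PARSE:-, VALIDATE:P4(v=13,ok=T), TRANSFORM:P3(v=0,ok=F), EMIT:P2(v=0,ok=F)] out:P1(v=0); bubbles=1
Tick 6: [PARSE:P5(v=14,ok=F), VALIDATE:-, TRANSFORM:P4(v=52,ok=T), EMIT:P3(v=0,ok=F)] out:P2(v=0); bubbles=1
Tick 7: [PARSE:-, VALIDATE:P5(v=14,ok=F), TRANSFORM:-, EMIT:P4(v=52,ok=T)] out:P3(v=0); bubbles=2
Tick 8: [PARSE:-, VALIDATE:-, TRANSFORM:P5(v=0,ok=F), EMIT:-] out:P4(v=52); bubbles=3
Tick 9: [PARSE:-, VALIDATE:-, TRANSFORM:-, EMIT:P5(v=0,ok=F)] out:-; bubbles=3
Tick 10: [PARSE:-, VALIDATE:-, TRANSFORM:-, EMIT:-] out:P5(v=0); bubbles=4
Total bubble-slots: 20

Answer: 20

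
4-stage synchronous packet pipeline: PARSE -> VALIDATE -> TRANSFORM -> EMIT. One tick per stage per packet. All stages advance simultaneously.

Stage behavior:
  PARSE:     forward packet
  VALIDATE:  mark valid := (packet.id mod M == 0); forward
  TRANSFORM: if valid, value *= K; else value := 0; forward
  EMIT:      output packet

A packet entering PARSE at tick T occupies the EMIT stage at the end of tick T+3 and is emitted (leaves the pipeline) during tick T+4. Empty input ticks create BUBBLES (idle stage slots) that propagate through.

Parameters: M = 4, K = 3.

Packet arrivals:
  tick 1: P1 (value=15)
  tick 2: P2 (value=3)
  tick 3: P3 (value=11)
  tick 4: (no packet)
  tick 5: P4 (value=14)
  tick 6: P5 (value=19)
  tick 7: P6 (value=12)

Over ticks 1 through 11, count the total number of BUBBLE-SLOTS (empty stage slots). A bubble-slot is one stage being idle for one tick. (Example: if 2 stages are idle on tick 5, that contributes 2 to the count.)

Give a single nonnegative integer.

Tick 1: [PARSE:P1(v=15,ok=F), VALIDATE:-, TRANSFORM:-, EMIT:-] out:-; bubbles=3
Tick 2: [PARSE:P2(v=3,ok=F), VALIDATE:P1(v=15,ok=F), TRANSFORM:-, EMIT:-] out:-; bubbles=2
Tick 3: [PARSE:P3(v=11,ok=F), VALIDATE:P2(v=3,ok=F), TRANSFORM:P1(v=0,ok=F), EMIT:-] out:-; bubbles=1
Tick 4: [PARSE:-, VALIDATE:P3(v=11,ok=F), TRANSFORM:P2(v=0,ok=F), EMIT:P1(v=0,ok=F)] out:-; bubbles=1
Tick 5: [PARSE:P4(v=14,ok=F), VALIDATE:-, TRANSFORM:P3(v=0,ok=F), EMIT:P2(v=0,ok=F)] out:P1(v=0); bubbles=1
Tick 6: [PARSE:P5(v=19,ok=F), VALIDATE:P4(v=14,ok=T), TRANSFORM:-, EMIT:P3(v=0,ok=F)] out:P2(v=0); bubbles=1
Tick 7: [PARSE:P6(v=12,ok=F), VALIDATE:P5(v=19,ok=F), TRANSFORM:P4(v=42,ok=T), EMIT:-] out:P3(v=0); bubbles=1
Tick 8: [PARSE:-, VALIDATE:P6(v=12,ok=F), TRANSFORM:P5(v=0,ok=F), EMIT:P4(v=42,ok=T)] out:-; bubbles=1
Tick 9: [PARSE:-, VALIDATE:-, TRANSFORM:P6(v=0,ok=F), EMIT:P5(v=0,ok=F)] out:P4(v=42); bubbles=2
Tick 10: [PARSE:-, VALIDATE:-, TRANSFORM:-, EMIT:P6(v=0,ok=F)] out:P5(v=0); bubbles=3
Tick 11: [PARSE:-, VALIDATE:-, TRANSFORM:-, EMIT:-] out:P6(v=0); bubbles=4
Total bubble-slots: 20

Answer: 20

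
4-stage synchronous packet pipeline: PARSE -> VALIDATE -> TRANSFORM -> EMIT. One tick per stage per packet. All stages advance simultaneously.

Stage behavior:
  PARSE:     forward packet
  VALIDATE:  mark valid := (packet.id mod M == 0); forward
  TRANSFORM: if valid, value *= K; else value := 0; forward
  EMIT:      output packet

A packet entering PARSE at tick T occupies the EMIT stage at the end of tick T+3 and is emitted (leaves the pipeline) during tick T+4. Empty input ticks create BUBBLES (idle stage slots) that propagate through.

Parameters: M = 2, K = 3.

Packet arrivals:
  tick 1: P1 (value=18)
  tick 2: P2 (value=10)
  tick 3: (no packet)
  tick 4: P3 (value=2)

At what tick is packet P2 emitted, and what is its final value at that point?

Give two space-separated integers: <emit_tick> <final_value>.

Tick 1: [PARSE:P1(v=18,ok=F), VALIDATE:-, TRANSFORM:-, EMIT:-] out:-; in:P1
Tick 2: [PARSE:P2(v=10,ok=F), VALIDATE:P1(v=18,ok=F), TRANSFORM:-, EMIT:-] out:-; in:P2
Tick 3: [PARSE:-, VALIDATE:P2(v=10,ok=T), TRANSFORM:P1(v=0,ok=F), EMIT:-] out:-; in:-
Tick 4: [PARSE:P3(v=2,ok=F), VALIDATE:-, TRANSFORM:P2(v=30,ok=T), EMIT:P1(v=0,ok=F)] out:-; in:P3
Tick 5: [PARSE:-, VALIDATE:P3(v=2,ok=F), TRANSFORM:-, EMIT:P2(v=30,ok=T)] out:P1(v=0); in:-
Tick 6: [PARSE:-, VALIDATE:-, TRANSFORM:P3(v=0,ok=F), EMIT:-] out:P2(v=30); in:-
Tick 7: [PARSE:-, VALIDATE:-, TRANSFORM:-, EMIT:P3(v=0,ok=F)] out:-; in:-
Tick 8: [PARSE:-, VALIDATE:-, TRANSFORM:-, EMIT:-] out:P3(v=0); in:-
P2: arrives tick 2, valid=True (id=2, id%2=0), emit tick 6, final value 30

Answer: 6 30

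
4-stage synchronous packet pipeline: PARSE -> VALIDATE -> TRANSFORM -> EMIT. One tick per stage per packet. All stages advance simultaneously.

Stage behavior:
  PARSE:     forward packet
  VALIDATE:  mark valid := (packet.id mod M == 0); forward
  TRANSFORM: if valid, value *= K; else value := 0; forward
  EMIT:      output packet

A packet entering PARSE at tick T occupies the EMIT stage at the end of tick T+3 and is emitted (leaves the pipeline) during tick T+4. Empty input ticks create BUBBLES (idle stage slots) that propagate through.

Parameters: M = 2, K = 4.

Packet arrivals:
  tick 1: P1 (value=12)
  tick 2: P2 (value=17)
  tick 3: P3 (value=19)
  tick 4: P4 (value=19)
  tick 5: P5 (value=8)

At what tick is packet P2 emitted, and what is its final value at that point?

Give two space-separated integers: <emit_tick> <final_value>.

Tick 1: [PARSE:P1(v=12,ok=F), VALIDATE:-, TRANSFORM:-, EMIT:-] out:-; in:P1
Tick 2: [PARSE:P2(v=17,ok=F), VALIDATE:P1(v=12,ok=F), TRANSFORM:-, EMIT:-] out:-; in:P2
Tick 3: [PARSE:P3(v=19,ok=F), VALIDATE:P2(v=17,ok=T), TRANSFORM:P1(v=0,ok=F), EMIT:-] out:-; in:P3
Tick 4: [PARSE:P4(v=19,ok=F), VALIDATE:P3(v=19,ok=F), TRANSFORM:P2(v=68,ok=T), EMIT:P1(v=0,ok=F)] out:-; in:P4
Tick 5: [PARSE:P5(v=8,ok=F), VALIDATE:P4(v=19,ok=T), TRANSFORM:P3(v=0,ok=F), EMIT:P2(v=68,ok=T)] out:P1(v=0); in:P5
Tick 6: [PARSE:-, VALIDATE:P5(v=8,ok=F), TRANSFORM:P4(v=76,ok=T), EMIT:P3(v=0,ok=F)] out:P2(v=68); in:-
Tick 7: [PARSE:-, VALIDATE:-, TRANSFORM:P5(v=0,ok=F), EMIT:P4(v=76,ok=T)] out:P3(v=0); in:-
Tick 8: [PARSE:-, VALIDATE:-, TRANSFORM:-, EMIT:P5(v=0,ok=F)] out:P4(v=76); in:-
Tick 9: [PARSE:-, VALIDATE:-, TRANSFORM:-, EMIT:-] out:P5(v=0); in:-
P2: arrives tick 2, valid=True (id=2, id%2=0), emit tick 6, final value 68

Answer: 6 68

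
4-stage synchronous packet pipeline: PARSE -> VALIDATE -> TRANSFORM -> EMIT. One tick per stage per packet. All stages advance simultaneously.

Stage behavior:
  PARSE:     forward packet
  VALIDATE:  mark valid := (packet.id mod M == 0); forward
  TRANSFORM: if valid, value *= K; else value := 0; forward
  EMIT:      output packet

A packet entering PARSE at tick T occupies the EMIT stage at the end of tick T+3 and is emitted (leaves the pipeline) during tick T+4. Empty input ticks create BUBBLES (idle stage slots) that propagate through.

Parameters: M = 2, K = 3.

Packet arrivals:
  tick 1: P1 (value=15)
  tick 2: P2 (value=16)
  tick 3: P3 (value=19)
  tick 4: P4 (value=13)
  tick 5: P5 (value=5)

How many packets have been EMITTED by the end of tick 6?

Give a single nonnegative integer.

Answer: 2

Derivation:
Tick 1: [PARSE:P1(v=15,ok=F), VALIDATE:-, TRANSFORM:-, EMIT:-] out:-; in:P1
Tick 2: [PARSE:P2(v=16,ok=F), VALIDATE:P1(v=15,ok=F), TRANSFORM:-, EMIT:-] out:-; in:P2
Tick 3: [PARSE:P3(v=19,ok=F), VALIDATE:P2(v=16,ok=T), TRANSFORM:P1(v=0,ok=F), EMIT:-] out:-; in:P3
Tick 4: [PARSE:P4(v=13,ok=F), VALIDATE:P3(v=19,ok=F), TRANSFORM:P2(v=48,ok=T), EMIT:P1(v=0,ok=F)] out:-; in:P4
Tick 5: [PARSE:P5(v=5,ok=F), VALIDATE:P4(v=13,ok=T), TRANSFORM:P3(v=0,ok=F), EMIT:P2(v=48,ok=T)] out:P1(v=0); in:P5
Tick 6: [PARSE:-, VALIDATE:P5(v=5,ok=F), TRANSFORM:P4(v=39,ok=T), EMIT:P3(v=0,ok=F)] out:P2(v=48); in:-
Emitted by tick 6: ['P1', 'P2']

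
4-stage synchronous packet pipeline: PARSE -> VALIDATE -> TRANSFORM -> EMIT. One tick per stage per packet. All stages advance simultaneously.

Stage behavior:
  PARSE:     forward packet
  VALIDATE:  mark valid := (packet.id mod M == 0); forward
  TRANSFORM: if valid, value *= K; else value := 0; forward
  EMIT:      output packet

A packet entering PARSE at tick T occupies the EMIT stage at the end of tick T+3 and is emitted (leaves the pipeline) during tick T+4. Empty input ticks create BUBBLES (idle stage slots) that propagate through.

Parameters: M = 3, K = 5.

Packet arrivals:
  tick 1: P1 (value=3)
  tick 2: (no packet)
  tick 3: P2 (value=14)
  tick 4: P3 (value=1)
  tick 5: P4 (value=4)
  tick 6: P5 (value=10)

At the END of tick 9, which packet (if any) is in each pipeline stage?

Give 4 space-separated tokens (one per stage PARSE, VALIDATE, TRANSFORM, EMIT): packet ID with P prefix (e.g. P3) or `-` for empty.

Tick 1: [PARSE:P1(v=3,ok=F), VALIDATE:-, TRANSFORM:-, EMIT:-] out:-; in:P1
Tick 2: [PARSE:-, VALIDATE:P1(v=3,ok=F), TRANSFORM:-, EMIT:-] out:-; in:-
Tick 3: [PARSE:P2(v=14,ok=F), VALIDATE:-, TRANSFORM:P1(v=0,ok=F), EMIT:-] out:-; in:P2
Tick 4: [PARSE:P3(v=1,ok=F), VALIDATE:P2(v=14,ok=F), TRANSFORM:-, EMIT:P1(v=0,ok=F)] out:-; in:P3
Tick 5: [PARSE:P4(v=4,ok=F), VALIDATE:P3(v=1,ok=T), TRANSFORM:P2(v=0,ok=F), EMIT:-] out:P1(v=0); in:P4
Tick 6: [PARSE:P5(v=10,ok=F), VALIDATE:P4(v=4,ok=F), TRANSFORM:P3(v=5,ok=T), EMIT:P2(v=0,ok=F)] out:-; in:P5
Tick 7: [PARSE:-, VALIDATE:P5(v=10,ok=F), TRANSFORM:P4(v=0,ok=F), EMIT:P3(v=5,ok=T)] out:P2(v=0); in:-
Tick 8: [PARSE:-, VALIDATE:-, TRANSFORM:P5(v=0,ok=F), EMIT:P4(v=0,ok=F)] out:P3(v=5); in:-
Tick 9: [PARSE:-, VALIDATE:-, TRANSFORM:-, EMIT:P5(v=0,ok=F)] out:P4(v=0); in:-
At end of tick 9: ['-', '-', '-', 'P5']

Answer: - - - P5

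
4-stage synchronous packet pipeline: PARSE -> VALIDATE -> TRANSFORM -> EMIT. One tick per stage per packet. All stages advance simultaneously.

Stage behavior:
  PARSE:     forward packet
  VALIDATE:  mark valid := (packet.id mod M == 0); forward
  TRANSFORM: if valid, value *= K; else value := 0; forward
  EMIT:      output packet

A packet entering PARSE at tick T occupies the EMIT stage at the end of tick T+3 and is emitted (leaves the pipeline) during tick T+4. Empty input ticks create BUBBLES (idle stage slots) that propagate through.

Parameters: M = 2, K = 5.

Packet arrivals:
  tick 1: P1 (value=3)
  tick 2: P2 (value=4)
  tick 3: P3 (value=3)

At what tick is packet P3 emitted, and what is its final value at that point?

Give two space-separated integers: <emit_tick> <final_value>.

Tick 1: [PARSE:P1(v=3,ok=F), VALIDATE:-, TRANSFORM:-, EMIT:-] out:-; in:P1
Tick 2: [PARSE:P2(v=4,ok=F), VALIDATE:P1(v=3,ok=F), TRANSFORM:-, EMIT:-] out:-; in:P2
Tick 3: [PARSE:P3(v=3,ok=F), VALIDATE:P2(v=4,ok=T), TRANSFORM:P1(v=0,ok=F), EMIT:-] out:-; in:P3
Tick 4: [PARSE:-, VALIDATE:P3(v=3,ok=F), TRANSFORM:P2(v=20,ok=T), EMIT:P1(v=0,ok=F)] out:-; in:-
Tick 5: [PARSE:-, VALIDATE:-, TRANSFORM:P3(v=0,ok=F), EMIT:P2(v=20,ok=T)] out:P1(v=0); in:-
Tick 6: [PARSE:-, VALIDATE:-, TRANSFORM:-, EMIT:P3(v=0,ok=F)] out:P2(v=20); in:-
Tick 7: [PARSE:-, VALIDATE:-, TRANSFORM:-, EMIT:-] out:P3(v=0); in:-
P3: arrives tick 3, valid=False (id=3, id%2=1), emit tick 7, final value 0

Answer: 7 0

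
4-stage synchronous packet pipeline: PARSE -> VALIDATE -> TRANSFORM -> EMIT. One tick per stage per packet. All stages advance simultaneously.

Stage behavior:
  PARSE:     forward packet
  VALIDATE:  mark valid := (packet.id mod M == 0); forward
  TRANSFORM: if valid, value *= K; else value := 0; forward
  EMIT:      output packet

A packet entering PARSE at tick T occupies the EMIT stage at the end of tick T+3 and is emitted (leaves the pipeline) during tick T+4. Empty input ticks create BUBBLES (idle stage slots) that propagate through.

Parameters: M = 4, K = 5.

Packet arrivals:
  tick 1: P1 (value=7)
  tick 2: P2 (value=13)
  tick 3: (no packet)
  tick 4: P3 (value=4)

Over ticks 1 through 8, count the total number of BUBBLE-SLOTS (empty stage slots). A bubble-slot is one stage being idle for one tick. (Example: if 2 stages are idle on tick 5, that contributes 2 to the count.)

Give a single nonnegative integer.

Tick 1: [PARSE:P1(v=7,ok=F), VALIDATE:-, TRANSFORM:-, EMIT:-] out:-; bubbles=3
Tick 2: [PARSE:P2(v=13,ok=F), VALIDATE:P1(v=7,ok=F), TRANSFORM:-, EMIT:-] out:-; bubbles=2
Tick 3: [PARSE:-, VALIDATE:P2(v=13,ok=F), TRANSFORM:P1(v=0,ok=F), EMIT:-] out:-; bubbles=2
Tick 4: [PARSE:P3(v=4,ok=F), VALIDATE:-, TRANSFORM:P2(v=0,ok=F), EMIT:P1(v=0,ok=F)] out:-; bubbles=1
Tick 5: [PARSE:-, VALIDATE:P3(v=4,ok=F), TRANSFORM:-, EMIT:P2(v=0,ok=F)] out:P1(v=0); bubbles=2
Tick 6: [PARSE:-, VALIDATE:-, TRANSFORM:P3(v=0,ok=F), EMIT:-] out:P2(v=0); bubbles=3
Tick 7: [PARSE:-, VALIDATE:-, TRANSFORM:-, EMIT:P3(v=0,ok=F)] out:-; bubbles=3
Tick 8: [PARSE:-, VALIDATE:-, TRANSFORM:-, EMIT:-] out:P3(v=0); bubbles=4
Total bubble-slots: 20

Answer: 20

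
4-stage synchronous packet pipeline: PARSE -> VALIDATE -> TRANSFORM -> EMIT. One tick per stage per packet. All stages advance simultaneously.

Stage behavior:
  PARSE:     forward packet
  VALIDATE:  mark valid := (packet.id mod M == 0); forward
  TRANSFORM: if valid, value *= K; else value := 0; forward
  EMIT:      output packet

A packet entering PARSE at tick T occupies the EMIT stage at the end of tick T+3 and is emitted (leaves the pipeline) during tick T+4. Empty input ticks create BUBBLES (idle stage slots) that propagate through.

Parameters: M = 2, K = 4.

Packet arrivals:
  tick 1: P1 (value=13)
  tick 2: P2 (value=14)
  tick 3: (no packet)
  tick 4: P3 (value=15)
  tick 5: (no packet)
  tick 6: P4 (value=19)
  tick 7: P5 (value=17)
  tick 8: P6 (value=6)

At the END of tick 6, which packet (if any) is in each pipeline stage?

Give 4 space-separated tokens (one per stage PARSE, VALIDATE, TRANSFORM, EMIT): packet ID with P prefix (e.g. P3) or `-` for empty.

Answer: P4 - P3 -

Derivation:
Tick 1: [PARSE:P1(v=13,ok=F), VALIDATE:-, TRANSFORM:-, EMIT:-] out:-; in:P1
Tick 2: [PARSE:P2(v=14,ok=F), VALIDATE:P1(v=13,ok=F), TRANSFORM:-, EMIT:-] out:-; in:P2
Tick 3: [PARSE:-, VALIDATE:P2(v=14,ok=T), TRANSFORM:P1(v=0,ok=F), EMIT:-] out:-; in:-
Tick 4: [PARSE:P3(v=15,ok=F), VALIDATE:-, TRANSFORM:P2(v=56,ok=T), EMIT:P1(v=0,ok=F)] out:-; in:P3
Tick 5: [PARSE:-, VALIDATE:P3(v=15,ok=F), TRANSFORM:-, EMIT:P2(v=56,ok=T)] out:P1(v=0); in:-
Tick 6: [PARSE:P4(v=19,ok=F), VALIDATE:-, TRANSFORM:P3(v=0,ok=F), EMIT:-] out:P2(v=56); in:P4
At end of tick 6: ['P4', '-', 'P3', '-']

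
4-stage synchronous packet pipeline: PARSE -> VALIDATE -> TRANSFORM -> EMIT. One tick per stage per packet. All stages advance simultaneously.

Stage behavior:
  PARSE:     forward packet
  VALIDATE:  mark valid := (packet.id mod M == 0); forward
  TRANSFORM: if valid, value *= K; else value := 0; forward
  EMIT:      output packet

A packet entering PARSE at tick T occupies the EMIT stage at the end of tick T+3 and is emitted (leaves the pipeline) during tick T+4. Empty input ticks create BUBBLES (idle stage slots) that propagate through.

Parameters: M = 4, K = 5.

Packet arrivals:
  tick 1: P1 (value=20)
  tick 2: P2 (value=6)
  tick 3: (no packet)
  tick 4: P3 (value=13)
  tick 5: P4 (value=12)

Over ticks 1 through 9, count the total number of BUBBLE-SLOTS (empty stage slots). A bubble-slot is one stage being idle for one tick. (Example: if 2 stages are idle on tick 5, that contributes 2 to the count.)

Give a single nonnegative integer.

Tick 1: [PARSE:P1(v=20,ok=F), VALIDATE:-, TRANSFORM:-, EMIT:-] out:-; bubbles=3
Tick 2: [PARSE:P2(v=6,ok=F), VALIDATE:P1(v=20,ok=F), TRANSFORM:-, EMIT:-] out:-; bubbles=2
Tick 3: [PARSE:-, VALIDATE:P2(v=6,ok=F), TRANSFORM:P1(v=0,ok=F), EMIT:-] out:-; bubbles=2
Tick 4: [PARSE:P3(v=13,ok=F), VALIDATE:-, TRANSFORM:P2(v=0,ok=F), EMIT:P1(v=0,ok=F)] out:-; bubbles=1
Tick 5: [PARSE:P4(v=12,ok=F), VALIDATE:P3(v=13,ok=F), TRANSFORM:-, EMIT:P2(v=0,ok=F)] out:P1(v=0); bubbles=1
Tick 6: [PARSE:-, VALIDATE:P4(v=12,ok=T), TRANSFORM:P3(v=0,ok=F), EMIT:-] out:P2(v=0); bubbles=2
Tick 7: [PARSE:-, VALIDATE:-, TRANSFORM:P4(v=60,ok=T), EMIT:P3(v=0,ok=F)] out:-; bubbles=2
Tick 8: [PARSE:-, VALIDATE:-, TRANSFORM:-, EMIT:P4(v=60,ok=T)] out:P3(v=0); bubbles=3
Tick 9: [PARSE:-, VALIDATE:-, TRANSFORM:-, EMIT:-] out:P4(v=60); bubbles=4
Total bubble-slots: 20

Answer: 20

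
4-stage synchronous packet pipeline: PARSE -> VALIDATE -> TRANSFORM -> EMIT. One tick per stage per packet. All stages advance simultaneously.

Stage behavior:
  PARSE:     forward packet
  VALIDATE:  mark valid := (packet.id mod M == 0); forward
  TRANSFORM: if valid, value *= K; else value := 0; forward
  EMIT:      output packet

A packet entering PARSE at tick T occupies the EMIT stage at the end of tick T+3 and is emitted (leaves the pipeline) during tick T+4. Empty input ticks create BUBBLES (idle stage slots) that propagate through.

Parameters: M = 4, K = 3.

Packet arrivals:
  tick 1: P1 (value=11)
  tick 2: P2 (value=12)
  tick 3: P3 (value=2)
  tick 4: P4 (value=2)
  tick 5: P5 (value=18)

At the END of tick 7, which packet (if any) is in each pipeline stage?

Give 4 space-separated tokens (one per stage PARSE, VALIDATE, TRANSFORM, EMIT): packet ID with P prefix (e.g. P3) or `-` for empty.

Tick 1: [PARSE:P1(v=11,ok=F), VALIDATE:-, TRANSFORM:-, EMIT:-] out:-; in:P1
Tick 2: [PARSE:P2(v=12,ok=F), VALIDATE:P1(v=11,ok=F), TRANSFORM:-, EMIT:-] out:-; in:P2
Tick 3: [PARSE:P3(v=2,ok=F), VALIDATE:P2(v=12,ok=F), TRANSFORM:P1(v=0,ok=F), EMIT:-] out:-; in:P3
Tick 4: [PARSE:P4(v=2,ok=F), VALIDATE:P3(v=2,ok=F), TRANSFORM:P2(v=0,ok=F), EMIT:P1(v=0,ok=F)] out:-; in:P4
Tick 5: [PARSE:P5(v=18,ok=F), VALIDATE:P4(v=2,ok=T), TRANSFORM:P3(v=0,ok=F), EMIT:P2(v=0,ok=F)] out:P1(v=0); in:P5
Tick 6: [PARSE:-, VALIDATE:P5(v=18,ok=F), TRANSFORM:P4(v=6,ok=T), EMIT:P3(v=0,ok=F)] out:P2(v=0); in:-
Tick 7: [PARSE:-, VALIDATE:-, TRANSFORM:P5(v=0,ok=F), EMIT:P4(v=6,ok=T)] out:P3(v=0); in:-
At end of tick 7: ['-', '-', 'P5', 'P4']

Answer: - - P5 P4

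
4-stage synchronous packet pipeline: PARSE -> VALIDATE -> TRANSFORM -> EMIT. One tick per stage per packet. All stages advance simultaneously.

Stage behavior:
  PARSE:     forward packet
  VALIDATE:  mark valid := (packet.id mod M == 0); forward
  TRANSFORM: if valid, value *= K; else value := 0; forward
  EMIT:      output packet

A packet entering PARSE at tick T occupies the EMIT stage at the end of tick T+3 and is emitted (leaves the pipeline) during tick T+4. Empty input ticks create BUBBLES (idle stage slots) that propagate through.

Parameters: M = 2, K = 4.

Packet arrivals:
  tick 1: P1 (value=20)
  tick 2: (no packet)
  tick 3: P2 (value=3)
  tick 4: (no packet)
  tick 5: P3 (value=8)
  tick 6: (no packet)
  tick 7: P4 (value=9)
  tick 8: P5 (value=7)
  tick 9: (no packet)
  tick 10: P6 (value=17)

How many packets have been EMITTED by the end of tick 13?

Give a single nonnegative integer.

Tick 1: [PARSE:P1(v=20,ok=F), VALIDATE:-, TRANSFORM:-, EMIT:-] out:-; in:P1
Tick 2: [PARSE:-, VALIDATE:P1(v=20,ok=F), TRANSFORM:-, EMIT:-] out:-; in:-
Tick 3: [PARSE:P2(v=3,ok=F), VALIDATE:-, TRANSFORM:P1(v=0,ok=F), EMIT:-] out:-; in:P2
Tick 4: [PARSE:-, VALIDATE:P2(v=3,ok=T), TRANSFORM:-, EMIT:P1(v=0,ok=F)] out:-; in:-
Tick 5: [PARSE:P3(v=8,ok=F), VALIDATE:-, TRANSFORM:P2(v=12,ok=T), EMIT:-] out:P1(v=0); in:P3
Tick 6: [PARSE:-, VALIDATE:P3(v=8,ok=F), TRANSFORM:-, EMIT:P2(v=12,ok=T)] out:-; in:-
Tick 7: [PARSE:P4(v=9,ok=F), VALIDATE:-, TRANSFORM:P3(v=0,ok=F), EMIT:-] out:P2(v=12); in:P4
Tick 8: [PARSE:P5(v=7,ok=F), VALIDATE:P4(v=9,ok=T), TRANSFORM:-, EMIT:P3(v=0,ok=F)] out:-; in:P5
Tick 9: [PARSE:-, VALIDATE:P5(v=7,ok=F), TRANSFORM:P4(v=36,ok=T), EMIT:-] out:P3(v=0); in:-
Tick 10: [PARSE:P6(v=17,ok=F), VALIDATE:-, TRANSFORM:P5(v=0,ok=F), EMIT:P4(v=36,ok=T)] out:-; in:P6
Tick 11: [PARSE:-, VALIDATE:P6(v=17,ok=T), TRANSFORM:-, EMIT:P5(v=0,ok=F)] out:P4(v=36); in:-
Tick 12: [PARSE:-, VALIDATE:-, TRANSFORM:P6(v=68,ok=T), EMIT:-] out:P5(v=0); in:-
Tick 13: [PARSE:-, VALIDATE:-, TRANSFORM:-, EMIT:P6(v=68,ok=T)] out:-; in:-
Emitted by tick 13: ['P1', 'P2', 'P3', 'P4', 'P5']

Answer: 5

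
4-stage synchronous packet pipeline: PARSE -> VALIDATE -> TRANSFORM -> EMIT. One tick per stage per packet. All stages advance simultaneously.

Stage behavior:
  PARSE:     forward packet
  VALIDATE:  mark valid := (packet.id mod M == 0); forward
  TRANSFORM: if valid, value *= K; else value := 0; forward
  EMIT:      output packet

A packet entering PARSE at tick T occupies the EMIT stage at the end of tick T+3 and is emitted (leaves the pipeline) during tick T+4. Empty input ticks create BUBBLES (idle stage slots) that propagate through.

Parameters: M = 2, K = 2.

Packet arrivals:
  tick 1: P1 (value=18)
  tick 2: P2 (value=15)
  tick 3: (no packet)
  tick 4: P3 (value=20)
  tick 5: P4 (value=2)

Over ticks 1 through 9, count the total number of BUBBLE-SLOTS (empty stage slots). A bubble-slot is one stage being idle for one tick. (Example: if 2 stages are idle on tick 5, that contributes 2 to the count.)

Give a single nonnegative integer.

Tick 1: [PARSE:P1(v=18,ok=F), VALIDATE:-, TRANSFORM:-, EMIT:-] out:-; bubbles=3
Tick 2: [PARSE:P2(v=15,ok=F), VALIDATE:P1(v=18,ok=F), TRANSFORM:-, EMIT:-] out:-; bubbles=2
Tick 3: [PARSE:-, VALIDATE:P2(v=15,ok=T), TRANSFORM:P1(v=0,ok=F), EMIT:-] out:-; bubbles=2
Tick 4: [PARSE:P3(v=20,ok=F), VALIDATE:-, TRANSFORM:P2(v=30,ok=T), EMIT:P1(v=0,ok=F)] out:-; bubbles=1
Tick 5: [PARSE:P4(v=2,ok=F), VALIDATE:P3(v=20,ok=F), TRANSFORM:-, EMIT:P2(v=30,ok=T)] out:P1(v=0); bubbles=1
Tick 6: [PARSE:-, VALIDATE:P4(v=2,ok=T), TRANSFORM:P3(v=0,ok=F), EMIT:-] out:P2(v=30); bubbles=2
Tick 7: [PARSE:-, VALIDATE:-, TRANSFORM:P4(v=4,ok=T), EMIT:P3(v=0,ok=F)] out:-; bubbles=2
Tick 8: [PARSE:-, VALIDATE:-, TRANSFORM:-, EMIT:P4(v=4,ok=T)] out:P3(v=0); bubbles=3
Tick 9: [PARSE:-, VALIDATE:-, TRANSFORM:-, EMIT:-] out:P4(v=4); bubbles=4
Total bubble-slots: 20

Answer: 20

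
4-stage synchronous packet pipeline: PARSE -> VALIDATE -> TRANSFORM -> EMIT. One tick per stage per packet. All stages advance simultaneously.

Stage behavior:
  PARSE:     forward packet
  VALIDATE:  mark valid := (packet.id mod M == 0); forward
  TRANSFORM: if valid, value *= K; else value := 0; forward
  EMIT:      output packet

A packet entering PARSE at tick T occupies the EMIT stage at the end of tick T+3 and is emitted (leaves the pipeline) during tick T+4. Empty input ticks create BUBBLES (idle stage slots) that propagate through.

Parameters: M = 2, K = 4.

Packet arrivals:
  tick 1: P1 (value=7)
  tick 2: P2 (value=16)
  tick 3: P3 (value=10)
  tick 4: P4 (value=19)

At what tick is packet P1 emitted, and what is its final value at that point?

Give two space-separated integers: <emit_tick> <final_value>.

Answer: 5 0

Derivation:
Tick 1: [PARSE:P1(v=7,ok=F), VALIDATE:-, TRANSFORM:-, EMIT:-] out:-; in:P1
Tick 2: [PARSE:P2(v=16,ok=F), VALIDATE:P1(v=7,ok=F), TRANSFORM:-, EMIT:-] out:-; in:P2
Tick 3: [PARSE:P3(v=10,ok=F), VALIDATE:P2(v=16,ok=T), TRANSFORM:P1(v=0,ok=F), EMIT:-] out:-; in:P3
Tick 4: [PARSE:P4(v=19,ok=F), VALIDATE:P3(v=10,ok=F), TRANSFORM:P2(v=64,ok=T), EMIT:P1(v=0,ok=F)] out:-; in:P4
Tick 5: [PARSE:-, VALIDATE:P4(v=19,ok=T), TRANSFORM:P3(v=0,ok=F), EMIT:P2(v=64,ok=T)] out:P1(v=0); in:-
Tick 6: [PARSE:-, VALIDATE:-, TRANSFORM:P4(v=76,ok=T), EMIT:P3(v=0,ok=F)] out:P2(v=64); in:-
Tick 7: [PARSE:-, VALIDATE:-, TRANSFORM:-, EMIT:P4(v=76,ok=T)] out:P3(v=0); in:-
Tick 8: [PARSE:-, VALIDATE:-, TRANSFORM:-, EMIT:-] out:P4(v=76); in:-
P1: arrives tick 1, valid=False (id=1, id%2=1), emit tick 5, final value 0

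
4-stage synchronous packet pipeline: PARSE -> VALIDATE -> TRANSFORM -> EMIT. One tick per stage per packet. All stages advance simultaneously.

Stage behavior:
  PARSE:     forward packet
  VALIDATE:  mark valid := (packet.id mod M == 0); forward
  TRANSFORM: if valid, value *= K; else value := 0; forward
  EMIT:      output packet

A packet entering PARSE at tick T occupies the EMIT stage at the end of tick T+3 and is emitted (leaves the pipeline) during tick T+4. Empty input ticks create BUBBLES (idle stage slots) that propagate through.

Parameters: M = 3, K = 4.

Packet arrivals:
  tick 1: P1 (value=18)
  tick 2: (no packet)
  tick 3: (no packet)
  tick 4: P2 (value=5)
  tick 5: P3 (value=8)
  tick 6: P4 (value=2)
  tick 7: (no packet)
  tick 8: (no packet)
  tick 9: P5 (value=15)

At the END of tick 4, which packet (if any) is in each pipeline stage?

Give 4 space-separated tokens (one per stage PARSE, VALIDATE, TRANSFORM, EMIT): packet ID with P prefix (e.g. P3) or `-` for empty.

Answer: P2 - - P1

Derivation:
Tick 1: [PARSE:P1(v=18,ok=F), VALIDATE:-, TRANSFORM:-, EMIT:-] out:-; in:P1
Tick 2: [PARSE:-, VALIDATE:P1(v=18,ok=F), TRANSFORM:-, EMIT:-] out:-; in:-
Tick 3: [PARSE:-, VALIDATE:-, TRANSFORM:P1(v=0,ok=F), EMIT:-] out:-; in:-
Tick 4: [PARSE:P2(v=5,ok=F), VALIDATE:-, TRANSFORM:-, EMIT:P1(v=0,ok=F)] out:-; in:P2
At end of tick 4: ['P2', '-', '-', 'P1']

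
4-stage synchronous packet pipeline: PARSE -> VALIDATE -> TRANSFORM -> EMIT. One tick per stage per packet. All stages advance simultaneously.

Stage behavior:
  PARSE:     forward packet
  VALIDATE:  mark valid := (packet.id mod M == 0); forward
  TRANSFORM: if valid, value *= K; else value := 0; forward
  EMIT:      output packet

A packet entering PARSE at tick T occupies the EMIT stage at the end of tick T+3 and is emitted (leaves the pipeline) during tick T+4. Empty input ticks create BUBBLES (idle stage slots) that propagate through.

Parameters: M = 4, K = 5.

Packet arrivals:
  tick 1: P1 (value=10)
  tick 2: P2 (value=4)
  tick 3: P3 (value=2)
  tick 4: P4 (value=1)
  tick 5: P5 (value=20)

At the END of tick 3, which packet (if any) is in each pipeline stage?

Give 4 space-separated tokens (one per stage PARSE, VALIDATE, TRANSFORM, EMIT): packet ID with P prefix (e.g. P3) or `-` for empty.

Tick 1: [PARSE:P1(v=10,ok=F), VALIDATE:-, TRANSFORM:-, EMIT:-] out:-; in:P1
Tick 2: [PARSE:P2(v=4,ok=F), VALIDATE:P1(v=10,ok=F), TRANSFORM:-, EMIT:-] out:-; in:P2
Tick 3: [PARSE:P3(v=2,ok=F), VALIDATE:P2(v=4,ok=F), TRANSFORM:P1(v=0,ok=F), EMIT:-] out:-; in:P3
At end of tick 3: ['P3', 'P2', 'P1', '-']

Answer: P3 P2 P1 -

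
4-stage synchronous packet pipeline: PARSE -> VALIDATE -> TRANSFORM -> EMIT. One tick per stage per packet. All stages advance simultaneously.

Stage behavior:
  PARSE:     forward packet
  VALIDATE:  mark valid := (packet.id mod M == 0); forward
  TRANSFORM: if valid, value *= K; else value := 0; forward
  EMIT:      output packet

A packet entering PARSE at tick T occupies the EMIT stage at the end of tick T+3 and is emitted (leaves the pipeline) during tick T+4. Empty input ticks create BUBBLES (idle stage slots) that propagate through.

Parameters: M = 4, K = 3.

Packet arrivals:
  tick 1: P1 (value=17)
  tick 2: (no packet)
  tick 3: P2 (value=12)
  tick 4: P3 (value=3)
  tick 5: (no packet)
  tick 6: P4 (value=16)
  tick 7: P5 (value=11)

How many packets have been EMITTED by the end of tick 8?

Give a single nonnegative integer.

Tick 1: [PARSE:P1(v=17,ok=F), VALIDATE:-, TRANSFORM:-, EMIT:-] out:-; in:P1
Tick 2: [PARSE:-, VALIDATE:P1(v=17,ok=F), TRANSFORM:-, EMIT:-] out:-; in:-
Tick 3: [PARSE:P2(v=12,ok=F), VALIDATE:-, TRANSFORM:P1(v=0,ok=F), EMIT:-] out:-; in:P2
Tick 4: [PARSE:P3(v=3,ok=F), VALIDATE:P2(v=12,ok=F), TRANSFORM:-, EMIT:P1(v=0,ok=F)] out:-; in:P3
Tick 5: [PARSE:-, VALIDATE:P3(v=3,ok=F), TRANSFORM:P2(v=0,ok=F), EMIT:-] out:P1(v=0); in:-
Tick 6: [PARSE:P4(v=16,ok=F), VALIDATE:-, TRANSFORM:P3(v=0,ok=F), EMIT:P2(v=0,ok=F)] out:-; in:P4
Tick 7: [PARSE:P5(v=11,ok=F), VALIDATE:P4(v=16,ok=T), TRANSFORM:-, EMIT:P3(v=0,ok=F)] out:P2(v=0); in:P5
Tick 8: [PARSE:-, VALIDATE:P5(v=11,ok=F), TRANSFORM:P4(v=48,ok=T), EMIT:-] out:P3(v=0); in:-
Emitted by tick 8: ['P1', 'P2', 'P3']

Answer: 3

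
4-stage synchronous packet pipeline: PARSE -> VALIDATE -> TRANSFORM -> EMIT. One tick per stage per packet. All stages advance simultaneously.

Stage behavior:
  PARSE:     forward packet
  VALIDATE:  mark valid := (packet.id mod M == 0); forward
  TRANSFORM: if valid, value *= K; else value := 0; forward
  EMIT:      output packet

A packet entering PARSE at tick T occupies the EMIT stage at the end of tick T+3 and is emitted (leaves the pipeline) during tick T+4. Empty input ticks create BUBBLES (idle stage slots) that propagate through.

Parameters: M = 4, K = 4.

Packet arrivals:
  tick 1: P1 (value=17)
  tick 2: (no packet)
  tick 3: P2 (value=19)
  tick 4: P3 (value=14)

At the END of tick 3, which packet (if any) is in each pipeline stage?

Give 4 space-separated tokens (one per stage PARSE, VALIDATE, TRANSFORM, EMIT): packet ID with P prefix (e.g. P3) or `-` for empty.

Tick 1: [PARSE:P1(v=17,ok=F), VALIDATE:-, TRANSFORM:-, EMIT:-] out:-; in:P1
Tick 2: [PARSE:-, VALIDATE:P1(v=17,ok=F), TRANSFORM:-, EMIT:-] out:-; in:-
Tick 3: [PARSE:P2(v=19,ok=F), VALIDATE:-, TRANSFORM:P1(v=0,ok=F), EMIT:-] out:-; in:P2
At end of tick 3: ['P2', '-', 'P1', '-']

Answer: P2 - P1 -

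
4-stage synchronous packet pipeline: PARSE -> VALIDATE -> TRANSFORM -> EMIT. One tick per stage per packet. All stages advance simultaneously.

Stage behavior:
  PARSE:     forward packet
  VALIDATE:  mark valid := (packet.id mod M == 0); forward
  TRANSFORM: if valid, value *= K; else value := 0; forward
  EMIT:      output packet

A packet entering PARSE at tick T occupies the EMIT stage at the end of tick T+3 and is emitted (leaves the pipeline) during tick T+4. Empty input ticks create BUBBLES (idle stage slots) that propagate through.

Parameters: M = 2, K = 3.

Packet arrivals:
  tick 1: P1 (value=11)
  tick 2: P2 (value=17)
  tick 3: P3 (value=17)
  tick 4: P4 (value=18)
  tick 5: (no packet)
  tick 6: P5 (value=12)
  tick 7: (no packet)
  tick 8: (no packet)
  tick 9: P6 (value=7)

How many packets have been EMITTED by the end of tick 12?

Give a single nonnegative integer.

Answer: 5

Derivation:
Tick 1: [PARSE:P1(v=11,ok=F), VALIDATE:-, TRANSFORM:-, EMIT:-] out:-; in:P1
Tick 2: [PARSE:P2(v=17,ok=F), VALIDATE:P1(v=11,ok=F), TRANSFORM:-, EMIT:-] out:-; in:P2
Tick 3: [PARSE:P3(v=17,ok=F), VALIDATE:P2(v=17,ok=T), TRANSFORM:P1(v=0,ok=F), EMIT:-] out:-; in:P3
Tick 4: [PARSE:P4(v=18,ok=F), VALIDATE:P3(v=17,ok=F), TRANSFORM:P2(v=51,ok=T), EMIT:P1(v=0,ok=F)] out:-; in:P4
Tick 5: [PARSE:-, VALIDATE:P4(v=18,ok=T), TRANSFORM:P3(v=0,ok=F), EMIT:P2(v=51,ok=T)] out:P1(v=0); in:-
Tick 6: [PARSE:P5(v=12,ok=F), VALIDATE:-, TRANSFORM:P4(v=54,ok=T), EMIT:P3(v=0,ok=F)] out:P2(v=51); in:P5
Tick 7: [PARSE:-, VALIDATE:P5(v=12,ok=F), TRANSFORM:-, EMIT:P4(v=54,ok=T)] out:P3(v=0); in:-
Tick 8: [PARSE:-, VALIDATE:-, TRANSFORM:P5(v=0,ok=F), EMIT:-] out:P4(v=54); in:-
Tick 9: [PARSE:P6(v=7,ok=F), VALIDATE:-, TRANSFORM:-, EMIT:P5(v=0,ok=F)] out:-; in:P6
Tick 10: [PARSE:-, VALIDATE:P6(v=7,ok=T), TRANSFORM:-, EMIT:-] out:P5(v=0); in:-
Tick 11: [PARSE:-, VALIDATE:-, TRANSFORM:P6(v=21,ok=T), EMIT:-] out:-; in:-
Tick 12: [PARSE:-, VALIDATE:-, TRANSFORM:-, EMIT:P6(v=21,ok=T)] out:-; in:-
Emitted by tick 12: ['P1', 'P2', 'P3', 'P4', 'P5']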